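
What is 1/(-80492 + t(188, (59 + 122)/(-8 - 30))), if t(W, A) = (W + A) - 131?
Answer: -38/3056711 ≈ -1.2432e-5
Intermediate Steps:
t(W, A) = -131 + A + W (t(W, A) = (A + W) - 131 = -131 + A + W)
1/(-80492 + t(188, (59 + 122)/(-8 - 30))) = 1/(-80492 + (-131 + (59 + 122)/(-8 - 30) + 188)) = 1/(-80492 + (-131 + 181/(-38) + 188)) = 1/(-80492 + (-131 + 181*(-1/38) + 188)) = 1/(-80492 + (-131 - 181/38 + 188)) = 1/(-80492 + 1985/38) = 1/(-3056711/38) = -38/3056711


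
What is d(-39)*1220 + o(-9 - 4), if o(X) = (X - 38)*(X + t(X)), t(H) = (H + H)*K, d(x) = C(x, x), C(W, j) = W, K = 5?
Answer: -40287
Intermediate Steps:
d(x) = x
t(H) = 10*H (t(H) = (H + H)*5 = (2*H)*5 = 10*H)
o(X) = 11*X*(-38 + X) (o(X) = (X - 38)*(X + 10*X) = (-38 + X)*(11*X) = 11*X*(-38 + X))
d(-39)*1220 + o(-9 - 4) = -39*1220 + 11*(-9 - 4)*(-38 + (-9 - 4)) = -47580 + 11*(-13)*(-38 - 13) = -47580 + 11*(-13)*(-51) = -47580 + 7293 = -40287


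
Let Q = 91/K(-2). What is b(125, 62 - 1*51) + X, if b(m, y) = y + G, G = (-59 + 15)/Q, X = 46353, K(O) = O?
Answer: 4219212/91 ≈ 46365.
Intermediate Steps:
Q = -91/2 (Q = 91/(-2) = 91*(-½) = -91/2 ≈ -45.500)
G = 88/91 (G = (-59 + 15)/(-91/2) = -44*(-2/91) = 88/91 ≈ 0.96703)
b(m, y) = 88/91 + y (b(m, y) = y + 88/91 = 88/91 + y)
b(125, 62 - 1*51) + X = (88/91 + (62 - 1*51)) + 46353 = (88/91 + (62 - 51)) + 46353 = (88/91 + 11) + 46353 = 1089/91 + 46353 = 4219212/91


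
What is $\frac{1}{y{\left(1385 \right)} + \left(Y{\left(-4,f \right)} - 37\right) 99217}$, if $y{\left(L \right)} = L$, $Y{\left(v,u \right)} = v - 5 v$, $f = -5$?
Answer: $- \frac{1}{2082172} \approx -4.8027 \cdot 10^{-7}$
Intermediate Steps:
$Y{\left(v,u \right)} = - 4 v$
$\frac{1}{y{\left(1385 \right)} + \left(Y{\left(-4,f \right)} - 37\right) 99217} = \frac{1}{1385 + \left(\left(-4\right) \left(-4\right) - 37\right) 99217} = \frac{1}{1385 + \left(16 - 37\right) 99217} = \frac{1}{1385 - 2083557} = \frac{1}{-2082172} = - \frac{1}{2082172}$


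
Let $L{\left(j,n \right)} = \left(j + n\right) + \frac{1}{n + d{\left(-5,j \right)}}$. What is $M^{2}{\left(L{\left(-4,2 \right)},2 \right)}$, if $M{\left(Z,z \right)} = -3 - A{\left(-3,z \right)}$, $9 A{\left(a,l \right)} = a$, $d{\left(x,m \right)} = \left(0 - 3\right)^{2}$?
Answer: $\frac{64}{9} \approx 7.1111$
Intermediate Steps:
$d{\left(x,m \right)} = 9$ ($d{\left(x,m \right)} = \left(-3\right)^{2} = 9$)
$A{\left(a,l \right)} = \frac{a}{9}$
$L{\left(j,n \right)} = j + n + \frac{1}{9 + n}$ ($L{\left(j,n \right)} = \left(j + n\right) + \frac{1}{n + 9} = \left(j + n\right) + \frac{1}{9 + n} = j + n + \frac{1}{9 + n}$)
$M{\left(Z,z \right)} = - \frac{8}{3}$ ($M{\left(Z,z \right)} = -3 - \frac{1}{9} \left(-3\right) = -3 - - \frac{1}{3} = -3 + \frac{1}{3} = - \frac{8}{3}$)
$M^{2}{\left(L{\left(-4,2 \right)},2 \right)} = \left(- \frac{8}{3}\right)^{2} = \frac{64}{9}$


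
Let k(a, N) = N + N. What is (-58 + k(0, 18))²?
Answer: 484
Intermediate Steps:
k(a, N) = 2*N
(-58 + k(0, 18))² = (-58 + 2*18)² = (-58 + 36)² = (-22)² = 484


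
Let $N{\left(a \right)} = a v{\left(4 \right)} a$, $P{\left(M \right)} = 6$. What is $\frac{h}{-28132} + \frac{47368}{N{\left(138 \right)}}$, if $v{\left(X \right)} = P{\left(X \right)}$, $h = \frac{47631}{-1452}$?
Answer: $\frac{80846444039}{194475728304} \approx 0.41571$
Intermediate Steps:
$h = - \frac{15877}{484}$ ($h = 47631 \left(- \frac{1}{1452}\right) = - \frac{15877}{484} \approx -32.804$)
$v{\left(X \right)} = 6$
$N{\left(a \right)} = 6 a^{2}$ ($N{\left(a \right)} = a 6 a = 6 a a = 6 a^{2}$)
$\frac{h}{-28132} + \frac{47368}{N{\left(138 \right)}} = - \frac{15877}{484 \left(-28132\right)} + \frac{47368}{6 \cdot 138^{2}} = \left(- \frac{15877}{484}\right) \left(- \frac{1}{28132}\right) + \frac{47368}{6 \cdot 19044} = \frac{15877}{13615888} + \frac{47368}{114264} = \frac{15877}{13615888} + 47368 \cdot \frac{1}{114264} = \frac{15877}{13615888} + \frac{5921}{14283} = \frac{80846444039}{194475728304}$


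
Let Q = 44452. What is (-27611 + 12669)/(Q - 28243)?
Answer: -14942/16209 ≈ -0.92183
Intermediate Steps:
(-27611 + 12669)/(Q - 28243) = (-27611 + 12669)/(44452 - 28243) = -14942/16209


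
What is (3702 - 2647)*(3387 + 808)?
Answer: 4425725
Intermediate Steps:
(3702 - 2647)*(3387 + 808) = 1055*4195 = 4425725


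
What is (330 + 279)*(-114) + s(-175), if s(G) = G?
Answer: -69601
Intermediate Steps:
(330 + 279)*(-114) + s(-175) = (330 + 279)*(-114) - 175 = 609*(-114) - 175 = -69426 - 175 = -69601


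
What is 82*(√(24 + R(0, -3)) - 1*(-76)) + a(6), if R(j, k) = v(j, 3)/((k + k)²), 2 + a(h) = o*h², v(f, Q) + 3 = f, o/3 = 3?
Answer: 6554 + 41*√861/3 ≈ 6955.0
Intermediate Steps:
o = 9 (o = 3*3 = 9)
v(f, Q) = -3 + f
a(h) = -2 + 9*h²
R(j, k) = (-3 + j)/(4*k²) (R(j, k) = (-3 + j)/((k + k)²) = (-3 + j)/((2*k)²) = (-3 + j)/((4*k²)) = (-3 + j)*(1/(4*k²)) = (-3 + j)/(4*k²))
82*(√(24 + R(0, -3)) - 1*(-76)) + a(6) = 82*(√(24 + (¼)*(-3 + 0)/(-3)²) - 1*(-76)) + (-2 + 9*6²) = 82*(√(24 + (¼)*(⅑)*(-3)) + 76) + (-2 + 9*36) = 82*(√(24 - 1/12) + 76) + (-2 + 324) = 82*(√(287/12) + 76) + 322 = 82*(√861/6 + 76) + 322 = 82*(76 + √861/6) + 322 = (6232 + 41*√861/3) + 322 = 6554 + 41*√861/3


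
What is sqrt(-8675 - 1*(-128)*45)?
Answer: I*sqrt(2915) ≈ 53.991*I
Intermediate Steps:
sqrt(-8675 - 1*(-128)*45) = sqrt(-8675 + 128*45) = sqrt(-8675 + 5760) = sqrt(-2915) = I*sqrt(2915)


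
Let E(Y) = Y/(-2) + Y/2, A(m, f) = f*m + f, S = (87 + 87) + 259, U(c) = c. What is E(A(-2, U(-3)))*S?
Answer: 0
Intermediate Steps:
S = 433 (S = 174 + 259 = 433)
A(m, f) = f + f*m
E(Y) = 0 (E(Y) = Y*(-½) + Y*(½) = -Y/2 + Y/2 = 0)
E(A(-2, U(-3)))*S = 0*433 = 0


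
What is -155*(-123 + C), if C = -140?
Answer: 40765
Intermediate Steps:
-155*(-123 + C) = -155*(-123 - 140) = -155*(-263) = 40765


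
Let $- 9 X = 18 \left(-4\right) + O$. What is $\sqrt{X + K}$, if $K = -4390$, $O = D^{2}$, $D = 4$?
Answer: $\frac{i \sqrt{39454}}{3} \approx 66.21 i$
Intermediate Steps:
$O = 16$ ($O = 4^{2} = 16$)
$X = \frac{56}{9}$ ($X = - \frac{18 \left(-4\right) + 16}{9} = - \frac{-72 + 16}{9} = \left(- \frac{1}{9}\right) \left(-56\right) = \frac{56}{9} \approx 6.2222$)
$\sqrt{X + K} = \sqrt{\frac{56}{9} - 4390} = \sqrt{- \frac{39454}{9}} = \frac{i \sqrt{39454}}{3}$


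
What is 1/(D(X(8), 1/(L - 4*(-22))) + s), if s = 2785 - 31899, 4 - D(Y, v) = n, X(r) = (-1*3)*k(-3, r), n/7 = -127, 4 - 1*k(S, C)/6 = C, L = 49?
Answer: -1/28221 ≈ -3.5435e-5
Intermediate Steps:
k(S, C) = 24 - 6*C
n = -889 (n = 7*(-127) = -889)
X(r) = -72 + 18*r (X(r) = (-1*3)*(24 - 6*r) = -3*(24 - 6*r) = -72 + 18*r)
D(Y, v) = 893 (D(Y, v) = 4 - 1*(-889) = 4 + 889 = 893)
s = -29114
1/(D(X(8), 1/(L - 4*(-22))) + s) = 1/(893 - 29114) = 1/(-28221) = -1/28221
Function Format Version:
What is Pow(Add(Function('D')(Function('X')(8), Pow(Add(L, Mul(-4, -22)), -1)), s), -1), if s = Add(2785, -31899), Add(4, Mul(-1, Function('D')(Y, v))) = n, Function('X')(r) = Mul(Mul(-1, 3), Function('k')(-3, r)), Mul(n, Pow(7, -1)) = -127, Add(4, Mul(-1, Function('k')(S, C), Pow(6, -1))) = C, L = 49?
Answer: Rational(-1, 28221) ≈ -3.5435e-5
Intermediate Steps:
Function('k')(S, C) = Add(24, Mul(-6, C))
n = -889 (n = Mul(7, -127) = -889)
Function('X')(r) = Add(-72, Mul(18, r)) (Function('X')(r) = Mul(Mul(-1, 3), Add(24, Mul(-6, r))) = Mul(-3, Add(24, Mul(-6, r))) = Add(-72, Mul(18, r)))
Function('D')(Y, v) = 893 (Function('D')(Y, v) = Add(4, Mul(-1, -889)) = Add(4, 889) = 893)
s = -29114
Pow(Add(Function('D')(Function('X')(8), Pow(Add(L, Mul(-4, -22)), -1)), s), -1) = Pow(Add(893, -29114), -1) = Pow(-28221, -1) = Rational(-1, 28221)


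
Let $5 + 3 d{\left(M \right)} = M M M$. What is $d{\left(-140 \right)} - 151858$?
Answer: $- \frac{3199579}{3} \approx -1.0665 \cdot 10^{6}$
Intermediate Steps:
$d{\left(M \right)} = - \frac{5}{3} + \frac{M^{3}}{3}$ ($d{\left(M \right)} = - \frac{5}{3} + \frac{M M M}{3} = - \frac{5}{3} + \frac{M^{2} M}{3} = - \frac{5}{3} + \frac{M^{3}}{3}$)
$d{\left(-140 \right)} - 151858 = \left(- \frac{5}{3} + \frac{\left(-140\right)^{3}}{3}\right) - 151858 = \left(- \frac{5}{3} + \frac{1}{3} \left(-2744000\right)\right) - 151858 = \left(- \frac{5}{3} - \frac{2744000}{3}\right) - 151858 = - \frac{2744005}{3} - 151858 = - \frac{3199579}{3}$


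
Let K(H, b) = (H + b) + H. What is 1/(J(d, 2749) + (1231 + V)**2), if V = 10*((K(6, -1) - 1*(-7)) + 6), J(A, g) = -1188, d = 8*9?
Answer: 1/2162653 ≈ 4.6239e-7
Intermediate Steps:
K(H, b) = b + 2*H
d = 72
V = 240 (V = 10*(((-1 + 2*6) - 1*(-7)) + 6) = 10*(((-1 + 12) + 7) + 6) = 10*((11 + 7) + 6) = 10*(18 + 6) = 10*24 = 240)
1/(J(d, 2749) + (1231 + V)**2) = 1/(-1188 + (1231 + 240)**2) = 1/(-1188 + 1471**2) = 1/(-1188 + 2163841) = 1/2162653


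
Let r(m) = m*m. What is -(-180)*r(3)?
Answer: 1620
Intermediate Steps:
r(m) = m²
-(-180)*r(3) = -(-180)*3² = -(-180)*9 = -30*(-54) = 1620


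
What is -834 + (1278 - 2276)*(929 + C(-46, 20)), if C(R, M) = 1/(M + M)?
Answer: -18560019/20 ≈ -9.2800e+5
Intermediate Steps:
C(R, M) = 1/(2*M)
-834 + (1278 - 2276)*(929 + C(-46, 20)) = -834 + (1278 - 2276)*(929 + (½)/20) = -834 - 998*(929 + (½)*(1/20)) = -834 - 998*(929 + 1/40) = -834 - 998*37161/40 = -834 - 18543339/20 = -18560019/20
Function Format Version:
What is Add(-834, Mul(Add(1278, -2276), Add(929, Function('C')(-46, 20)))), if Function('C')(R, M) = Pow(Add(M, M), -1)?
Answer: Rational(-18560019, 20) ≈ -9.2800e+5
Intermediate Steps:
Function('C')(R, M) = Mul(Rational(1, 2), Pow(M, -1)) (Function('C')(R, M) = Pow(Mul(2, M), -1) = Mul(Rational(1, 2), Pow(M, -1)))
Add(-834, Mul(Add(1278, -2276), Add(929, Function('C')(-46, 20)))) = Add(-834, Mul(Add(1278, -2276), Add(929, Mul(Rational(1, 2), Pow(20, -1))))) = Add(-834, Mul(-998, Add(929, Mul(Rational(1, 2), Rational(1, 20))))) = Add(-834, Mul(-998, Add(929, Rational(1, 40)))) = Add(-834, Mul(-998, Rational(37161, 40))) = Add(-834, Rational(-18543339, 20)) = Rational(-18560019, 20)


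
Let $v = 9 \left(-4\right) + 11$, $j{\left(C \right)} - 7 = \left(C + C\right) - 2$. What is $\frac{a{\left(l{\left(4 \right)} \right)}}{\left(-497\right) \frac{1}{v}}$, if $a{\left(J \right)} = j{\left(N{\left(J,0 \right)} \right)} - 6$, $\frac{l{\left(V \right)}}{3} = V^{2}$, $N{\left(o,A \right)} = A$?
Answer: $- \frac{25}{497} \approx -0.050302$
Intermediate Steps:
$j{\left(C \right)} = 5 + 2 C$ ($j{\left(C \right)} = 7 + \left(\left(C + C\right) - 2\right) = 7 + \left(2 C - 2\right) = 7 + \left(-2 + 2 C\right) = 5 + 2 C$)
$l{\left(V \right)} = 3 V^{2}$
$v = -25$ ($v = -36 + 11 = -25$)
$a{\left(J \right)} = -1$ ($a{\left(J \right)} = \left(5 + 2 \cdot 0\right) - 6 = \left(5 + 0\right) - 6 = 5 - 6 = -1$)
$\frac{a{\left(l{\left(4 \right)} \right)}}{\left(-497\right) \frac{1}{v}} = - \frac{1}{\left(-497\right) \frac{1}{-25}} = - \frac{1}{\left(-497\right) \left(- \frac{1}{25}\right)} = - \frac{1}{\frac{497}{25}} = \left(-1\right) \frac{25}{497} = - \frac{25}{497}$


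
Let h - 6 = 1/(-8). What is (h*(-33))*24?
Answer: -4653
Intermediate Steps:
h = 47/8 (h = 6 + 1/(-8) = 6 - ⅛ = 47/8 ≈ 5.8750)
(h*(-33))*24 = ((47/8)*(-33))*24 = -1551/8*24 = -4653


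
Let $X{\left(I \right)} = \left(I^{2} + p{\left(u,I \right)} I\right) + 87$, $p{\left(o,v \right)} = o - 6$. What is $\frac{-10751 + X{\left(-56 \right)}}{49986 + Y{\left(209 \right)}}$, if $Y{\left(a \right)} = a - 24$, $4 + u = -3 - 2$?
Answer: $- \frac{608}{4561} \approx -0.1333$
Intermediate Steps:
$u = -9$ ($u = -4 - 5 = -9$)
$p{\left(o,v \right)} = -6 + o$
$X{\left(I \right)} = 87 + I^{2} - 15 I$ ($X{\left(I \right)} = \left(I^{2} + \left(-6 - 9\right) I\right) + 87 = \left(I^{2} - 15 I\right) + 87 = 87 + I^{2} - 15 I$)
$Y{\left(a \right)} = -24 + a$ ($Y{\left(a \right)} = a - 24 = -24 + a$)
$\frac{-10751 + X{\left(-56 \right)}}{49986 + Y{\left(209 \right)}} = \frac{-10751 + \left(87 + \left(-56\right)^{2} - -840\right)}{49986 + \left(-24 + 209\right)} = \frac{-10751 + \left(87 + 3136 + 840\right)}{49986 + 185} = \frac{-10751 + 4063}{50171} = \left(-6688\right) \frac{1}{50171} = - \frac{608}{4561}$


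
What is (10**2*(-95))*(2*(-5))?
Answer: 95000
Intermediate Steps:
(10**2*(-95))*(2*(-5)) = (100*(-95))*(-10) = -9500*(-10) = 95000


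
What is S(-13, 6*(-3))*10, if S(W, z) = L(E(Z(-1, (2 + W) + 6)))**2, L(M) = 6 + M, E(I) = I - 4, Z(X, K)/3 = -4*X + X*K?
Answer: 8410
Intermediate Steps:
Z(X, K) = -12*X + 3*K*X (Z(X, K) = 3*(-4*X + X*K) = 3*(-4*X + K*X) = -12*X + 3*K*X)
E(I) = -4 + I
S(W, z) = (-10 - 3*W)**2 (S(W, z) = (6 + (-4 + 3*(-1)*(-4 + ((2 + W) + 6))))**2 = (6 + (-4 + 3*(-1)*(-4 + (8 + W))))**2 = (6 + (-4 + 3*(-1)*(4 + W)))**2 = (6 + (-4 + (-12 - 3*W)))**2 = (6 + (-16 - 3*W))**2 = (-10 - 3*W)**2)
S(-13, 6*(-3))*10 = (10 + 3*(-13))**2*10 = (10 - 39)**2*10 = (-29)**2*10 = 841*10 = 8410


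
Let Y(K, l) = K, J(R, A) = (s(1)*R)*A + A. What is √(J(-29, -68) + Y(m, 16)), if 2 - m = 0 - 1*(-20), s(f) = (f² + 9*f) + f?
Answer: √21606 ≈ 146.99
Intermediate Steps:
s(f) = f² + 10*f
m = -18 (m = 2 - (0 - 1*(-20)) = 2 - (0 + 20) = 2 - 1*20 = 2 - 20 = -18)
J(R, A) = A + 11*A*R (J(R, A) = ((1*(10 + 1))*R)*A + A = ((1*11)*R)*A + A = (11*R)*A + A = 11*A*R + A = A + 11*A*R)
√(J(-29, -68) + Y(m, 16)) = √(-68*(1 + 11*(-29)) - 18) = √(-68*(1 - 319) - 18) = √(-68*(-318) - 18) = √(21624 - 18) = √21606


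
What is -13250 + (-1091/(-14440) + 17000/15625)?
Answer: -4782829957/361000 ≈ -13249.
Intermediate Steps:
-13250 + (-1091/(-14440) + 17000/15625) = -13250 + (-1091*(-1/14440) + 17000*(1/15625)) = -13250 + (1091/14440 + 136/125) = -13250 + 420043/361000 = -4782829957/361000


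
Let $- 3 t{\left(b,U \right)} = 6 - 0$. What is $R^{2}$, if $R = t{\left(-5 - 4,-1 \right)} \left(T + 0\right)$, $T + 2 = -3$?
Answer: $100$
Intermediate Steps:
$T = -5$ ($T = -2 - 3 = -5$)
$t{\left(b,U \right)} = -2$ ($t{\left(b,U \right)} = - \frac{6 - 0}{3} = - \frac{6 + 0}{3} = \left(- \frac{1}{3}\right) 6 = -2$)
$R = 10$ ($R = - 2 \left(-5 + 0\right) = \left(-2\right) \left(-5\right) = 10$)
$R^{2} = 10^{2} = 100$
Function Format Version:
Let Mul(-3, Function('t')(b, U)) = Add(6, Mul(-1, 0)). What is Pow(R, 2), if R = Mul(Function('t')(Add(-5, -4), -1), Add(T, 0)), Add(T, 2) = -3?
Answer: 100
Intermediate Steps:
T = -5 (T = Add(-2, -3) = -5)
Function('t')(b, U) = -2 (Function('t')(b, U) = Mul(Rational(-1, 3), Add(6, Mul(-1, 0))) = Mul(Rational(-1, 3), Add(6, 0)) = Mul(Rational(-1, 3), 6) = -2)
R = 10 (R = Mul(-2, Add(-5, 0)) = Mul(-2, -5) = 10)
Pow(R, 2) = Pow(10, 2) = 100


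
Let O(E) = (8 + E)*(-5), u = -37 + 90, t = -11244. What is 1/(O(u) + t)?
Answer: -1/11549 ≈ -8.6588e-5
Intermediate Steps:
u = 53
O(E) = -40 - 5*E
1/(O(u) + t) = 1/((-40 - 5*53) - 11244) = 1/((-40 - 265) - 11244) = 1/(-305 - 11244) = 1/(-11549) = -1/11549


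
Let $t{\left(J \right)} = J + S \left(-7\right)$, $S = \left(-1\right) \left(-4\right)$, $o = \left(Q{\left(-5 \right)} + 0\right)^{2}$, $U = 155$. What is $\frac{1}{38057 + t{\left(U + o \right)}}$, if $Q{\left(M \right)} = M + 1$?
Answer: $\frac{1}{38200} \approx 2.6178 \cdot 10^{-5}$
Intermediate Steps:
$Q{\left(M \right)} = 1 + M$
$o = 16$ ($o = \left(\left(1 - 5\right) + 0\right)^{2} = \left(-4 + 0\right)^{2} = \left(-4\right)^{2} = 16$)
$S = 4$
$t{\left(J \right)} = -28 + J$ ($t{\left(J \right)} = J + 4 \left(-7\right) = J - 28 = -28 + J$)
$\frac{1}{38057 + t{\left(U + o \right)}} = \frac{1}{38057 + \left(-28 + \left(155 + 16\right)\right)} = \frac{1}{38057 + \left(-28 + 171\right)} = \frac{1}{38057 + 143} = \frac{1}{38200}$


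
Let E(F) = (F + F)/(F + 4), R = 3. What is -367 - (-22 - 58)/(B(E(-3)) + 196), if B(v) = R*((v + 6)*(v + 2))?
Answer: -17963/49 ≈ -366.59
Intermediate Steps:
E(F) = 2*F/(4 + F) (E(F) = (2*F)/(4 + F) = 2*F/(4 + F))
B(v) = 3*(2 + v)*(6 + v) (B(v) = 3*((v + 6)*(v + 2)) = 3*((6 + v)*(2 + v)) = 3*((2 + v)*(6 + v)) = 3*(2 + v)*(6 + v))
-367 - (-22 - 58)/(B(E(-3)) + 196) = -367 - (-22 - 58)/((36 + 3*(2*(-3)/(4 - 3))**2 + 24*(2*(-3)/(4 - 3))) + 196) = -367 - (-80)/((36 + 3*(2*(-3)/1)**2 + 24*(2*(-3)/1)) + 196) = -367 - (-80)/((36 + 3*(2*(-3)*1)**2 + 24*(2*(-3)*1)) + 196) = -367 - (-80)/((36 + 3*(-6)**2 + 24*(-6)) + 196) = -367 - (-80)/((36 + 3*36 - 144) + 196) = -367 - (-80)/((36 + 108 - 144) + 196) = -367 - (-80)/(0 + 196) = -367 - (-80)/196 = -367 - 1*(-20/49) = -367 + 20/49 = -17963/49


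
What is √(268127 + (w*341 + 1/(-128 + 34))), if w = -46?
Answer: √2230568582/94 ≈ 502.44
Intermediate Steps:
√(268127 + (w*341 + 1/(-128 + 34))) = √(268127 + (-46*341 + 1/(-128 + 34))) = √(268127 + (-15686 + 1/(-94))) = √(268127 + (-15686 - 1/94)) = √(268127 - 1474485/94) = √(23729453/94) = √2230568582/94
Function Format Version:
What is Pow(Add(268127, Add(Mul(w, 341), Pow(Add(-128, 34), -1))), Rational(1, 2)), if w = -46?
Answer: Mul(Rational(1, 94), Pow(2230568582, Rational(1, 2))) ≈ 502.44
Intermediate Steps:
Pow(Add(268127, Add(Mul(w, 341), Pow(Add(-128, 34), -1))), Rational(1, 2)) = Pow(Add(268127, Add(Mul(-46, 341), Pow(Add(-128, 34), -1))), Rational(1, 2)) = Pow(Add(268127, Add(-15686, Pow(-94, -1))), Rational(1, 2)) = Pow(Add(268127, Add(-15686, Rational(-1, 94))), Rational(1, 2)) = Pow(Add(268127, Rational(-1474485, 94)), Rational(1, 2)) = Pow(Rational(23729453, 94), Rational(1, 2)) = Mul(Rational(1, 94), Pow(2230568582, Rational(1, 2)))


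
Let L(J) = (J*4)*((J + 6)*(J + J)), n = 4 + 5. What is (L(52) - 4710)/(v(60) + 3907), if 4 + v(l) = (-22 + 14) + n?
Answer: 624973/1952 ≈ 320.17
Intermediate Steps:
n = 9
v(l) = -3 (v(l) = -4 + ((-22 + 14) + 9) = -4 + (-8 + 9) = -4 + 1 = -3)
L(J) = 8*J²*(6 + J) (L(J) = (4*J)*((6 + J)*(2*J)) = (4*J)*(2*J*(6 + J)) = 8*J²*(6 + J))
(L(52) - 4710)/(v(60) + 3907) = (8*52²*(6 + 52) - 4710)/(-3 + 3907) = (8*2704*58 - 4710)/3904 = (1254656 - 4710)*(1/3904) = 1249946*(1/3904) = 624973/1952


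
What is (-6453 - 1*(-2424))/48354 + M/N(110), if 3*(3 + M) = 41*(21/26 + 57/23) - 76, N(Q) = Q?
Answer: 21424111/318072612 ≈ 0.067356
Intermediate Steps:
M = 29735/1794 (M = -3 + (41*(21/26 + 57/23) - 76)/3 = -3 + (41*(1965/598) - 76)/3 = -3 + (80565/598 - 76)/3 = -3 + (⅓)*(35117/598) = -3 + 35117/1794 = 29735/1794 ≈ 16.575)
(-6453 - 1*(-2424))/48354 + M/N(110) = (-6453 - 1*(-2424))/48354 + (29735/1794)/110 = (-6453 + 2424)*(1/48354) + (29735/1794)*(1/110) = -4029*1/48354 + 5947/39468 = -1343/16118 + 5947/39468 = 21424111/318072612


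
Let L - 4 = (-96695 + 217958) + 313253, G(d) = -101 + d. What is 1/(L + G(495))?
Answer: 1/434914 ≈ 2.2993e-6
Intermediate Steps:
L = 434520 (L = 4 + ((-96695 + 217958) + 313253) = 4 + (121263 + 313253) = 4 + 434516 = 434520)
1/(L + G(495)) = 1/(434520 + (-101 + 495)) = 1/(434520 + 394) = 1/434914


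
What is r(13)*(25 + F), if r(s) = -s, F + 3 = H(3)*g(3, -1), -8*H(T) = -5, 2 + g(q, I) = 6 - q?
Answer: -2353/8 ≈ -294.13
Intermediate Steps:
g(q, I) = 4 - q (g(q, I) = -2 + (6 - q) = 4 - q)
H(T) = 5/8 (H(T) = -1/8*(-5) = 5/8)
F = -19/8 (F = -3 + 5*(4 - 1*3)/8 = -3 + 5*(4 - 3)/8 = -3 + (5/8)*1 = -3 + 5/8 = -19/8 ≈ -2.3750)
r(13)*(25 + F) = (-1*13)*(25 - 19/8) = -13*181/8 = -2353/8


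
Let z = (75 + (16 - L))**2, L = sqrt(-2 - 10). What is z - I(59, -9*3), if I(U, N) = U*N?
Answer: 9862 - 364*I*sqrt(3) ≈ 9862.0 - 630.47*I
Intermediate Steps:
L = 2*I*sqrt(3) (L = sqrt(-12) = 2*I*sqrt(3) ≈ 3.4641*I)
z = (91 - 2*I*sqrt(3))**2 (z = (75 + (16 - 2*I*sqrt(3)))**2 = (91 - 2*I*sqrt(3))**2 ≈ 8269.0 - 630.47*I)
I(U, N) = N*U
z - I(59, -9*3) = (8269 - 364*I*sqrt(3)) - (-9*3)*59 = (8269 - 364*I*sqrt(3)) - (-27)*59 = (8269 - 364*I*sqrt(3)) - 1*(-1593) = (8269 - 364*I*sqrt(3)) + 1593 = 9862 - 364*I*sqrt(3)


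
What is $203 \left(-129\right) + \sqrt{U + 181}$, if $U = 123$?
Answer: $-26187 + 4 \sqrt{19} \approx -26170.0$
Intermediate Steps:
$203 \left(-129\right) + \sqrt{U + 181} = 203 \left(-129\right) + \sqrt{123 + 181} = -26187 + \sqrt{304} = -26187 + 4 \sqrt{19}$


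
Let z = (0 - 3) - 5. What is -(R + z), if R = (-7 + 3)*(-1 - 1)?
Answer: 0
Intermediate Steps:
R = 8 (R = -4*(-2) = 8)
z = -8 (z = -3 - 5 = -8)
-(R + z) = -(8 - 8) = -1*0 = 0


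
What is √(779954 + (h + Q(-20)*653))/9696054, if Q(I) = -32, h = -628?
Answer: 53*√30/3232018 ≈ 8.9818e-5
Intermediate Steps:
√(779954 + (h + Q(-20)*653))/9696054 = √(779954 + (-628 - 32*653))/9696054 = √(779954 + (-628 - 20896))*(1/9696054) = √(779954 - 21524)*(1/9696054) = √758430*(1/9696054) = (159*√30)*(1/9696054) = 53*√30/3232018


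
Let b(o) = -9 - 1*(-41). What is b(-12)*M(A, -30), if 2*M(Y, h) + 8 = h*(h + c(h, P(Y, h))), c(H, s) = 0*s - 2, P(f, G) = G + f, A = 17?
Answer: 15232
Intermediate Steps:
b(o) = 32 (b(o) = -9 + 41 = 32)
c(H, s) = -2 (c(H, s) = 0 - 2 = -2)
M(Y, h) = -4 + h*(-2 + h)/2 (M(Y, h) = -4 + (h*(h - 2))/2 = -4 + (h*(-2 + h))/2 = -4 + h*(-2 + h)/2)
b(-12)*M(A, -30) = 32*(-4 + (1/2)*(-30)**2 - 1*(-30)) = 32*(-4 + (1/2)*900 + 30) = 32*(-4 + 450 + 30) = 32*476 = 15232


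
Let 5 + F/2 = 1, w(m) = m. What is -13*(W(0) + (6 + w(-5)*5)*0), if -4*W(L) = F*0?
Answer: 0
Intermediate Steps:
F = -8 (F = -10 + 2*1 = -10 + 2 = -8)
W(L) = 0 (W(L) = -(-2)*0 = -¼*0 = 0)
-13*(W(0) + (6 + w(-5)*5)*0) = -13*(0 + (6 - 5*5)*0) = -13*(0 + (6 - 25)*0) = -13*(0 - 19*0) = -13*(0 + 0) = -13*0 = 0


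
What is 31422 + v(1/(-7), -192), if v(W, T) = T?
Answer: 31230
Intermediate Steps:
31422 + v(1/(-7), -192) = 31422 - 192 = 31230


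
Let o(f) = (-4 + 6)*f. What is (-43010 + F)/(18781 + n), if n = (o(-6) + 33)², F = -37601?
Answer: -80611/19222 ≈ -4.1937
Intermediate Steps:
o(f) = 2*f
n = 441 (n = (2*(-6) + 33)² = (-12 + 33)² = 21² = 441)
(-43010 + F)/(18781 + n) = (-43010 - 37601)/(18781 + 441) = -80611/19222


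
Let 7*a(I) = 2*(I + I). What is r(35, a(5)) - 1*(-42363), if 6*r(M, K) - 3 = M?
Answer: 127108/3 ≈ 42369.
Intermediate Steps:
a(I) = 4*I/7 (a(I) = (2*(I + I))/7 = (2*(2*I))/7 = (4*I)/7 = 4*I/7)
r(M, K) = ½ + M/6
r(35, a(5)) - 1*(-42363) = (½ + (⅙)*35) - 1*(-42363) = (½ + 35/6) + 42363 = 19/3 + 42363 = 127108/3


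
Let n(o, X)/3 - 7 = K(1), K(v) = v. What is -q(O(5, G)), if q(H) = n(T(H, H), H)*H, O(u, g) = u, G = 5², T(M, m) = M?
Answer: -120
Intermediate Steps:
G = 25
n(o, X) = 24 (n(o, X) = 21 + 3*1 = 21 + 3 = 24)
q(H) = 24*H
-q(O(5, G)) = -24*5 = -1*120 = -120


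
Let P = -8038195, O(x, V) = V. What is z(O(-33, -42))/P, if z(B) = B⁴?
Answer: -3111696/8038195 ≈ -0.38711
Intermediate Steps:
z(O(-33, -42))/P = (-42)⁴/(-8038195) = 3111696*(-1/8038195) = -3111696/8038195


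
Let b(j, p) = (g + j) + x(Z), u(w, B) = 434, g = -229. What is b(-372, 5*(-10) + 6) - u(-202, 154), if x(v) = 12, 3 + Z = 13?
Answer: -1023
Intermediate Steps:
Z = 10 (Z = -3 + 13 = 10)
b(j, p) = -217 + j (b(j, p) = (-229 + j) + 12 = -217 + j)
b(-372, 5*(-10) + 6) - u(-202, 154) = (-217 - 372) - 1*434 = -589 - 434 = -1023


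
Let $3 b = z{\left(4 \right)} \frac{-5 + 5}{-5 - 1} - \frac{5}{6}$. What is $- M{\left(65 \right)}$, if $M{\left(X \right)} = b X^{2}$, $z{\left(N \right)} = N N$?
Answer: $\frac{21125}{18} \approx 1173.6$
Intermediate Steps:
$z{\left(N \right)} = N^{2}$
$b = - \frac{5}{18}$ ($b = \frac{4^{2} \frac{-5 + 5}{-5 - 1} - \frac{5}{6}}{3} = \frac{16 \frac{0}{-6} - \frac{5}{6}}{3} = \frac{16 \cdot 0 \left(- \frac{1}{6}\right) - \frac{5}{6}}{3} = \frac{16 \cdot 0 - \frac{5}{6}}{3} = \frac{0 - \frac{5}{6}}{3} = \frac{1}{3} \left(- \frac{5}{6}\right) = - \frac{5}{18} \approx -0.27778$)
$M{\left(X \right)} = - \frac{5 X^{2}}{18}$
$- M{\left(65 \right)} = - \frac{\left(-5\right) 65^{2}}{18} = - \frac{\left(-5\right) 4225}{18} = \left(-1\right) \left(- \frac{21125}{18}\right) = \frac{21125}{18}$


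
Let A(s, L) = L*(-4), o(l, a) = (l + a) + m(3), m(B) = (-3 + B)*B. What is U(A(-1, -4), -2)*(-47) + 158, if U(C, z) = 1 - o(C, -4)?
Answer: 675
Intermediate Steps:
m(B) = B*(-3 + B)
o(l, a) = a + l (o(l, a) = (l + a) + 3*(-3 + 3) = (a + l) + 3*0 = (a + l) + 0 = a + l)
A(s, L) = -4*L
U(C, z) = 5 - C (U(C, z) = 1 - (-4 + C) = 1 + (4 - C) = 5 - C)
U(A(-1, -4), -2)*(-47) + 158 = (5 - (-4)*(-4))*(-47) + 158 = (5 - 1*16)*(-47) + 158 = (5 - 16)*(-47) + 158 = -11*(-47) + 158 = 517 + 158 = 675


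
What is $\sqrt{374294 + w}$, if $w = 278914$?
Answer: $2 \sqrt{163302} \approx 808.21$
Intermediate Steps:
$\sqrt{374294 + w} = \sqrt{374294 + 278914} = \sqrt{653208} = 2 \sqrt{163302}$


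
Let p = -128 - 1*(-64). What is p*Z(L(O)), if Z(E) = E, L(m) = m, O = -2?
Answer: 128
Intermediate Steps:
p = -64 (p = -128 + 64 = -64)
p*Z(L(O)) = -64*(-2) = 128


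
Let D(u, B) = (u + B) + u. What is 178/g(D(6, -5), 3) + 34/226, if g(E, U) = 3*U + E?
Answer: 10193/904 ≈ 11.275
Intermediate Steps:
D(u, B) = B + 2*u (D(u, B) = (B + u) + u = B + 2*u)
g(E, U) = E + 3*U
178/g(D(6, -5), 3) + 34/226 = 178/((-5 + 2*6) + 3*3) + 34/226 = 178/((-5 + 12) + 9) + 34*(1/226) = 178/(7 + 9) + 17/113 = 178/16 + 17/113 = 178*(1/16) + 17/113 = 89/8 + 17/113 = 10193/904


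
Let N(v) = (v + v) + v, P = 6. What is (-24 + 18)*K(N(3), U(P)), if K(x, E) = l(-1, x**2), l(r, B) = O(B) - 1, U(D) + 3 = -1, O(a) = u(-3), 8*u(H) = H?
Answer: 33/4 ≈ 8.2500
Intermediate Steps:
u(H) = H/8
O(a) = -3/8 (O(a) = (1/8)*(-3) = -3/8)
U(D) = -4 (U(D) = -3 - 1 = -4)
l(r, B) = -11/8 (l(r, B) = -3/8 - 1 = -11/8)
N(v) = 3*v (N(v) = 2*v + v = 3*v)
K(x, E) = -11/8
(-24 + 18)*K(N(3), U(P)) = (-24 + 18)*(-11/8) = -6*(-11/8) = 33/4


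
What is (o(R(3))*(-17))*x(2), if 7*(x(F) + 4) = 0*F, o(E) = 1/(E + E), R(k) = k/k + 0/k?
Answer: 34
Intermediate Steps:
R(k) = 1 (R(k) = 1 + 0 = 1)
o(E) = 1/(2*E)
x(F) = -4 (x(F) = -4 + (0*F)/7 = -4 + (⅐)*0 = -4 + 0 = -4)
(o(R(3))*(-17))*x(2) = (((½)/1)*(-17))*(-4) = (((½)*1)*(-17))*(-4) = ((½)*(-17))*(-4) = -17/2*(-4) = 34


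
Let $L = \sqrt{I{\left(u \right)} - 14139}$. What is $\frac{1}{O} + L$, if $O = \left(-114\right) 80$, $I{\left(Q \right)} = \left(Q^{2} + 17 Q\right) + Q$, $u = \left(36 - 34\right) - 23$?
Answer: $- \frac{1}{9120} + 6 i \sqrt{391} \approx -0.00010965 + 118.64 i$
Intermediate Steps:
$u = -21$ ($u = 2 - 23 = -21$)
$I{\left(Q \right)} = Q^{2} + 18 Q$
$O = -9120$
$L = 6 i \sqrt{391}$ ($L = \sqrt{- 21 \left(18 - 21\right) - 14139} = \sqrt{\left(-21\right) \left(-3\right) - 14139} = \sqrt{63 - 14139} = \sqrt{-14076} = 6 i \sqrt{391} \approx 118.64 i$)
$\frac{1}{O} + L = \frac{1}{-9120} + 6 i \sqrt{391} = - \frac{1}{9120} + 6 i \sqrt{391}$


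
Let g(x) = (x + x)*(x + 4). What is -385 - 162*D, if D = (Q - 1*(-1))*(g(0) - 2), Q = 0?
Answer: -61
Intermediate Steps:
g(x) = 2*x*(4 + x) (g(x) = (2*x)*(4 + x) = 2*x*(4 + x))
D = -2 (D = (0 - 1*(-1))*(2*0*(4 + 0) - 2) = (0 + 1)*(2*0*4 - 2) = 1*(0 - 2) = 1*(-2) = -2)
-385 - 162*D = -385 - 162*(-2) = -385 + 324 = -61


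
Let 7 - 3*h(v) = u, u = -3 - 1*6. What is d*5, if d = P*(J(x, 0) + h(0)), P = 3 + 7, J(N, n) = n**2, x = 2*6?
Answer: 800/3 ≈ 266.67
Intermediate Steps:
x = 12
u = -9 (u = -3 - 6 = -9)
h(v) = 16/3 (h(v) = 7/3 - 1/3*(-9) = 7/3 + 3 = 16/3)
P = 10
d = 160/3 (d = 10*(0**2 + 16/3) = 10*(0 + 16/3) = 10*(16/3) = 160/3 ≈ 53.333)
d*5 = (160/3)*5 = 800/3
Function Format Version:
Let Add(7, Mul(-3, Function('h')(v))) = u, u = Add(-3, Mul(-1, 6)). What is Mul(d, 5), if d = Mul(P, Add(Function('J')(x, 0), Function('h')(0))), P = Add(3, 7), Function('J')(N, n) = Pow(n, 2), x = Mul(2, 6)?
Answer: Rational(800, 3) ≈ 266.67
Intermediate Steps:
x = 12
u = -9 (u = Add(-3, -6) = -9)
Function('h')(v) = Rational(16, 3) (Function('h')(v) = Add(Rational(7, 3), Mul(Rational(-1, 3), -9)) = Add(Rational(7, 3), 3) = Rational(16, 3))
P = 10
d = Rational(160, 3) (d = Mul(10, Add(Pow(0, 2), Rational(16, 3))) = Mul(10, Add(0, Rational(16, 3))) = Mul(10, Rational(16, 3)) = Rational(160, 3) ≈ 53.333)
Mul(d, 5) = Mul(Rational(160, 3), 5) = Rational(800, 3)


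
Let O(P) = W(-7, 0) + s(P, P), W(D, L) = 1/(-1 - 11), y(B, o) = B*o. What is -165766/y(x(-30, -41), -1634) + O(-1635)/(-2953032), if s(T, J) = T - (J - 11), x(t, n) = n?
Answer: -2937078203179/1187012554848 ≈ -2.4743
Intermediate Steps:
s(T, J) = 11 + T - J (s(T, J) = T - (-11 + J) = T + (11 - J) = 11 + T - J)
W(D, L) = -1/12 (W(D, L) = 1/(-12) = -1/12)
O(P) = 131/12 (O(P) = -1/12 + (11 + P - P) = -1/12 + 11 = 131/12)
-165766/y(x(-30, -41), -1634) + O(-1635)/(-2953032) = -165766/((-41*(-1634))) + (131/12)/(-2953032) = -165766/66994 + (131/12)*(-1/2953032) = -165766*1/66994 - 131/35436384 = -82883/33497 - 131/35436384 = -2937078203179/1187012554848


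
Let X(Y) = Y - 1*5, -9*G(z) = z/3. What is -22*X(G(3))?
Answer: 1012/9 ≈ 112.44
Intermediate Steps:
G(z) = -z/27 (G(z) = -z/(9*3) = -z/27)
X(Y) = -5 + Y (X(Y) = Y - 5 = -5 + Y)
-22*X(G(3)) = -22*(-5 - 1/27*3) = -22*(-5 - 1/9) = -22*(-46/9) = 1012/9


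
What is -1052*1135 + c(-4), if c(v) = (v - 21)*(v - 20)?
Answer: -1193420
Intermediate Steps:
c(v) = (-21 + v)*(-20 + v)
-1052*1135 + c(-4) = -1052*1135 + (420 + (-4)² - 41*(-4)) = -1194020 + (420 + 16 + 164) = -1194020 + 600 = -1193420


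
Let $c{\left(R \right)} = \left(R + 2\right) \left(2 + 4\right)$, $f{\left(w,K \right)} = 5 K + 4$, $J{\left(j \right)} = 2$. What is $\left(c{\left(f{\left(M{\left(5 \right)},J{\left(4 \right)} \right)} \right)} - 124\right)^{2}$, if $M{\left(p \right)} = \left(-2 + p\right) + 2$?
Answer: $784$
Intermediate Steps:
$M{\left(p \right)} = p$
$f{\left(w,K \right)} = 4 + 5 K$
$c{\left(R \right)} = 12 + 6 R$ ($c{\left(R \right)} = \left(2 + R\right) 6 = 12 + 6 R$)
$\left(c{\left(f{\left(M{\left(5 \right)},J{\left(4 \right)} \right)} \right)} - 124\right)^{2} = \left(\left(12 + 6 \left(4 + 5 \cdot 2\right)\right) - 124\right)^{2} = \left(\left(12 + 6 \left(4 + 10\right)\right) - 124\right)^{2} = \left(\left(12 + 6 \cdot 14\right) - 124\right)^{2} = \left(\left(12 + 84\right) - 124\right)^{2} = \left(96 - 124\right)^{2} = \left(-28\right)^{2} = 784$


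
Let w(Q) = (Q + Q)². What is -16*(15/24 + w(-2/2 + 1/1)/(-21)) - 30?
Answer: -40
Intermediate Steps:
w(Q) = 4*Q² (w(Q) = (2*Q)² = 4*Q²)
-16*(15/24 + w(-2/2 + 1/1)/(-21)) - 30 = -16*(15/24 + (4*(-2/2 + 1/1)²)/(-21)) - 30 = -16*(15*(1/24) + (4*(-2*½ + 1*1)²)*(-1/21)) - 30 = -16*(5/8 + (4*(-1 + 1)²)*(-1/21)) - 30 = -16*(5/8 + (4*0²)*(-1/21)) - 30 = -16*(5/8 + (4*0)*(-1/21)) - 30 = -16*(5/8 + 0*(-1/21)) - 30 = -16*(5/8 + 0) - 30 = -16*5/8 - 30 = -10 - 30 = -40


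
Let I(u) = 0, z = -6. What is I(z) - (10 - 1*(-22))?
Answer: -32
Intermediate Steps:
I(z) - (10 - 1*(-22)) = 0 - (10 - 1*(-22)) = 0 - (10 + 22) = 0 - 1*32 = 0 - 32 = -32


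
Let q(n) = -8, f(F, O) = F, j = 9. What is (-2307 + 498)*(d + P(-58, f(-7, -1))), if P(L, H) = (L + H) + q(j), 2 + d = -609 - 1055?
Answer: 3145851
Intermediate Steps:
d = -1666 (d = -2 + (-609 - 1055) = -2 - 1664 = -1666)
P(L, H) = -8 + H + L (P(L, H) = (L + H) - 8 = (H + L) - 8 = -8 + H + L)
(-2307 + 498)*(d + P(-58, f(-7, -1))) = (-2307 + 498)*(-1666 + (-8 - 7 - 58)) = -1809*(-1666 - 73) = -1809*(-1739) = 3145851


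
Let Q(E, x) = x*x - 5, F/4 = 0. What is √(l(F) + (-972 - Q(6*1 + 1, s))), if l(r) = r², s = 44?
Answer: I*√2903 ≈ 53.88*I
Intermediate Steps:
F = 0 (F = 4*0 = 0)
Q(E, x) = -5 + x² (Q(E, x) = x² - 5 = -5 + x²)
√(l(F) + (-972 - Q(6*1 + 1, s))) = √(0² + (-972 - (-5 + 44²))) = √(0 + (-972 - (-5 + 1936))) = √(0 + (-972 - 1*1931)) = √(0 + (-972 - 1931)) = √(0 - 2903) = √(-2903) = I*√2903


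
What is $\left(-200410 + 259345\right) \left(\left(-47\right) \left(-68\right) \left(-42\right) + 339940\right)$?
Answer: $12123400980$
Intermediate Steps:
$\left(-200410 + 259345\right) \left(\left(-47\right) \left(-68\right) \left(-42\right) + 339940\right) = 58935 \left(3196 \left(-42\right) + 339940\right) = 58935 \left(-134232 + 339940\right) = 58935 \cdot 205708 = 12123400980$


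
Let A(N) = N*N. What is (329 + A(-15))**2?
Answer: 306916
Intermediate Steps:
A(N) = N**2
(329 + A(-15))**2 = (329 + (-15)**2)**2 = (329 + 225)**2 = 554**2 = 306916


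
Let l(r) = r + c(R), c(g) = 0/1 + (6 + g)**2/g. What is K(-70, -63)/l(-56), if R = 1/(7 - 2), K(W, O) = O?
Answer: -105/227 ≈ -0.46255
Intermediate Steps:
R = 1/5 ≈ 0.20000
c(g) = (6 + g)**2/g (c(g) = 0*1 + (6 + g)**2/g = 0 + (6 + g)**2/g = (6 + g)**2/g)
l(r) = 961/5 + r (l(r) = r + (6 + 1/5)**2/(1/5) = r + 5*(31/5)**2 = r + 5*(961/25) = r + 961/5 = 961/5 + r)
K(-70, -63)/l(-56) = -63/(961/5 - 56) = -63/681/5 = -63*5/681 = -105/227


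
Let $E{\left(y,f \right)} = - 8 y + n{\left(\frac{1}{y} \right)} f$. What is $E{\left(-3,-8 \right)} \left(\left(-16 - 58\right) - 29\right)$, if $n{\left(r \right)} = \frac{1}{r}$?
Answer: $-4944$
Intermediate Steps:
$E{\left(y,f \right)} = - 8 y + f y$ ($E{\left(y,f \right)} = - 8 y + \frac{f}{\frac{1}{y}} = - 8 y + y f = - 8 y + f y$)
$E{\left(-3,-8 \right)} \left(\left(-16 - 58\right) - 29\right) = - 3 \left(-8 - 8\right) \left(\left(-16 - 58\right) - 29\right) = \left(-3\right) \left(-16\right) \left(-74 - 29\right) = 48 \left(-103\right) = -4944$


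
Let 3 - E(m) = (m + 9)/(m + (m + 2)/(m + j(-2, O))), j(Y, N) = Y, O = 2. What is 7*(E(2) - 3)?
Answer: 0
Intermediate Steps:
E(m) = 3 - (9 + m)/(m + (2 + m)/(-2 + m)) (E(m) = 3 - (m + 9)/(m + (m + 2)/(m - 2)) = 3 - (9 + m)/(m + (2 + m)/(-2 + m)))
7*(E(2) - 3) = 7*(2*(12 + 2² - 5*2)/(2 + 2² - 1*2) - 3) = 7*(2*(12 + 4 - 10)/(2 + 4 - 2) - 3) = 7*(2*6/4 - 3) = 7*(2*(¼)*6 - 3) = 7*(3 - 3) = 7*0 = 0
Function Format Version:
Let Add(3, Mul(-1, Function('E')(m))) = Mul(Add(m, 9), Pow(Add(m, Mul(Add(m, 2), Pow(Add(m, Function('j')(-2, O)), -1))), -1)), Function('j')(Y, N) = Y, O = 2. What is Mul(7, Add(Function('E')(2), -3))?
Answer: 0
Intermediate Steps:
Function('E')(m) = Add(3, Mul(-1, Pow(Add(m, Mul(Pow(Add(-2, m), -1), Add(2, m))), -1), Add(9, m))) (Function('E')(m) = Add(3, Mul(-1, Mul(Add(m, 9), Pow(Add(m, Mul(Add(m, 2), Pow(Add(m, -2), -1))), -1)))) = Add(3, Mul(-1, Mul(Add(9, m), Pow(Add(m, Mul(Add(2, m), Pow(Add(-2, m), -1))), -1)))) = Add(3, Mul(-1, Mul(Add(9, m), Pow(Add(m, Mul(Pow(Add(-2, m), -1), Add(2, m))), -1)))) = Add(3, Mul(-1, Mul(Pow(Add(m, Mul(Pow(Add(-2, m), -1), Add(2, m))), -1), Add(9, m)))) = Add(3, Mul(-1, Pow(Add(m, Mul(Pow(Add(-2, m), -1), Add(2, m))), -1), Add(9, m))))
Mul(7, Add(Function('E')(2), -3)) = Mul(7, Add(Mul(2, Pow(Add(2, Pow(2, 2), Mul(-1, 2)), -1), Add(12, Pow(2, 2), Mul(-5, 2))), -3)) = Mul(7, Add(Mul(2, Pow(Add(2, 4, -2), -1), Add(12, 4, -10)), -3)) = Mul(7, Add(Mul(2, Pow(4, -1), 6), -3)) = Mul(7, Add(Mul(2, Rational(1, 4), 6), -3)) = Mul(7, Add(3, -3)) = Mul(7, 0) = 0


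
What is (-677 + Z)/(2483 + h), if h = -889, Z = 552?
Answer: -125/1594 ≈ -0.078419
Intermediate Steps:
(-677 + Z)/(2483 + h) = (-677 + 552)/(2483 - 889) = -125/1594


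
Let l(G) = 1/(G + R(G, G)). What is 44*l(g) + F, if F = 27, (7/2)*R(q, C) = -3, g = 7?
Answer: 1469/43 ≈ 34.163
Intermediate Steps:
R(q, C) = -6/7 (R(q, C) = (2/7)*(-3) = -6/7)
l(G) = 1/(-6/7 + G) (l(G) = 1/(G - 6/7) = 1/(-6/7 + G))
44*l(g) + F = 44*(7/(-6 + 7*7)) + 27 = 44*(7/(-6 + 49)) + 27 = 44*(7/43) + 27 = 308/43 + 27 = 1469/43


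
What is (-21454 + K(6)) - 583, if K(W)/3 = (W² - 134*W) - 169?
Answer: -24848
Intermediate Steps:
K(W) = -507 - 402*W + 3*W² (K(W) = 3*((W² - 134*W) - 169) = 3*(-169 + W² - 134*W) = -507 - 402*W + 3*W²)
(-21454 + K(6)) - 583 = (-21454 + (-507 - 402*6 + 3*6²)) - 583 = (-21454 + (-507 - 2412 + 3*36)) - 583 = (-21454 + (-507 - 2412 + 108)) - 583 = (-21454 - 2811) - 583 = -24265 - 583 = -24848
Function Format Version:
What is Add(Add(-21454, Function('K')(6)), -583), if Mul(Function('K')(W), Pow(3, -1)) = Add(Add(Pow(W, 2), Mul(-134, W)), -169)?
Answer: -24848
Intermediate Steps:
Function('K')(W) = Add(-507, Mul(-402, W), Mul(3, Pow(W, 2))) (Function('K')(W) = Mul(3, Add(Add(Pow(W, 2), Mul(-134, W)), -169)) = Mul(3, Add(-169, Pow(W, 2), Mul(-134, W))) = Add(-507, Mul(-402, W), Mul(3, Pow(W, 2))))
Add(Add(-21454, Function('K')(6)), -583) = Add(Add(-21454, Add(-507, Mul(-402, 6), Mul(3, Pow(6, 2)))), -583) = Add(Add(-21454, Add(-507, -2412, Mul(3, 36))), -583) = Add(Add(-21454, Add(-507, -2412, 108)), -583) = Add(Add(-21454, -2811), -583) = Add(-24265, -583) = -24848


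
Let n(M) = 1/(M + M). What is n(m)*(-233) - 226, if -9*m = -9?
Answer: -685/2 ≈ -342.50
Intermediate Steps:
m = 1 (m = -⅑*(-9) = 1)
n(M) = 1/(2*M)
n(m)*(-233) - 226 = ((½)/1)*(-233) - 226 = ((½)*1)*(-233) - 226 = (½)*(-233) - 226 = -233/2 - 226 = -685/2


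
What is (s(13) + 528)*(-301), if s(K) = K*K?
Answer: -209797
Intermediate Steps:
s(K) = K²
(s(13) + 528)*(-301) = (13² + 528)*(-301) = (169 + 528)*(-301) = 697*(-301) = -209797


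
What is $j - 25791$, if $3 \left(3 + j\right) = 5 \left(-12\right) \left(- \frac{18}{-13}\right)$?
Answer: $- \frac{335682}{13} \approx -25822.0$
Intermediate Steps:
$j = - \frac{399}{13}$ ($j = -3 + \frac{5 \left(-12\right) \left(- \frac{18}{-13}\right)}{3} = -3 + \frac{\left(-60\right) \left(\left(-18\right) \left(- \frac{1}{13}\right)\right)}{3} = -3 + \frac{\left(-60\right) \frac{18}{13}}{3} = -3 + \frac{1}{3} \left(- \frac{1080}{13}\right) = -3 - \frac{360}{13} = - \frac{399}{13} \approx -30.692$)
$j - 25791 = - \frac{399}{13} - 25791 = - \frac{335682}{13}$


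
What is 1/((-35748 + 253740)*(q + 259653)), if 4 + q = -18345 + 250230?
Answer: 1/107150479728 ≈ 9.3327e-12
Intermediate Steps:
q = 231881 (q = -4 + (-18345 + 250230) = -4 + 231885 = 231881)
1/((-35748 + 253740)*(q + 259653)) = 1/((-35748 + 253740)*(231881 + 259653)) = 1/(217992*491534) = 1/107150479728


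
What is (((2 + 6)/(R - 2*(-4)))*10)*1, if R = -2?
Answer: 40/3 ≈ 13.333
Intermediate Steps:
(((2 + 6)/(R - 2*(-4)))*10)*1 = (((2 + 6)/(-2 - 2*(-4)))*10)*1 = ((8/(-2 + 8))*10)*1 = ((8/6)*10)*1 = ((8*(⅙))*10)*1 = ((4/3)*10)*1 = (40/3)*1 = 40/3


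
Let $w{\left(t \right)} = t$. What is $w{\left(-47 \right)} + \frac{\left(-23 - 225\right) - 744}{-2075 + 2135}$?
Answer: $- \frac{953}{15} \approx -63.533$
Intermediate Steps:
$w{\left(-47 \right)} + \frac{\left(-23 - 225\right) - 744}{-2075 + 2135} = -47 + \frac{\left(-23 - 225\right) - 744}{-2075 + 2135} = -47 + \frac{\left(-23 - 225\right) - 744}{60} = -47 + \left(-248 - 744\right) \frac{1}{60} = -47 - \frac{248}{15} = - \frac{953}{15}$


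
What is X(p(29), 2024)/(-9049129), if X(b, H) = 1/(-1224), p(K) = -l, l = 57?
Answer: 1/11076133896 ≈ 9.0284e-11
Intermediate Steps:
p(K) = -57 (p(K) = -1*57 = -57)
X(b, H) = -1/1224
X(p(29), 2024)/(-9049129) = -1/1224/(-9049129) = -1/1224*(-1/9049129) = 1/11076133896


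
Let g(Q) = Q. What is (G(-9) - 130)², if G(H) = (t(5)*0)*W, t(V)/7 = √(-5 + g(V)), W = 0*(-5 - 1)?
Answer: 16900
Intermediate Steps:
W = 0 (W = 0*(-6) = 0)
t(V) = 7*√(-5 + V)
G(H) = 0 (G(H) = ((7*√(-5 + 5))*0)*0 = ((7*√0)*0)*0 = ((7*0)*0)*0 = (0*0)*0 = 0*0 = 0)
(G(-9) - 130)² = (0 - 130)² = (-130)² = 16900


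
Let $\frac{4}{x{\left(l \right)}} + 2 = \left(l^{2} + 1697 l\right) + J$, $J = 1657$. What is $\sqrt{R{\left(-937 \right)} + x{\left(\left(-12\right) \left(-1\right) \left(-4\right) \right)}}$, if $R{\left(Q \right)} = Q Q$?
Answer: $\frac{\sqrt{5272893058256733}}{77497} \approx 937.0$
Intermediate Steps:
$x{\left(l \right)} = \frac{4}{1655 + l^{2} + 1697 l}$ ($x{\left(l \right)} = \frac{4}{-2 + \left(\left(l^{2} + 1697 l\right) + 1657\right)} = \frac{4}{-2 + \left(1657 + l^{2} + 1697 l\right)} = \frac{4}{1655 + l^{2} + 1697 l}$)
$R{\left(Q \right)} = Q^{2}$
$\sqrt{R{\left(-937 \right)} + x{\left(\left(-12\right) \left(-1\right) \left(-4\right) \right)}} = \sqrt{\left(-937\right)^{2} + \frac{4}{1655 + \left(\left(-12\right) \left(-1\right) \left(-4\right)\right)^{2} + 1697 \left(-12\right) \left(-1\right) \left(-4\right)}} = \sqrt{877969 + \frac{4}{1655 + \left(12 \left(-4\right)\right)^{2} + 1697 \cdot 12 \left(-4\right)}} = \sqrt{877969 + \frac{4}{1655 + \left(-48\right)^{2} + 1697 \left(-48\right)}} = \sqrt{877969 + \frac{4}{1655 + 2304 - 81456}} = \sqrt{877969 + \frac{4}{-77497}} = \sqrt{877969 + 4 \left(- \frac{1}{77497}\right)} = \sqrt{877969 - \frac{4}{77497}} = \sqrt{\frac{68039963589}{77497}} = \frac{\sqrt{5272893058256733}}{77497}$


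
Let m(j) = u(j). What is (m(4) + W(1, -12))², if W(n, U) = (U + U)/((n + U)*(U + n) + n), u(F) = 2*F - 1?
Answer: 172225/3721 ≈ 46.285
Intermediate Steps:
u(F) = -1 + 2*F
m(j) = -1 + 2*j
W(n, U) = 2*U/(n + (U + n)²) (W(n, U) = (2*U)/((U + n)*(U + n) + n) = (2*U)/((U + n)² + n) = (2*U)/(n + (U + n)²) = 2*U/(n + (U + n)²))
(m(4) + W(1, -12))² = ((-1 + 2*4) + 2*(-12)/(1 + (-12 + 1)²))² = ((-1 + 8) + 2*(-12)/(1 + (-11)²))² = (7 + 2*(-12)/(1 + 121))² = (7 + 2*(-12)/122)² = (7 + 2*(-12)*(1/122))² = (7 - 12/61)² = (415/61)² = 172225/3721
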